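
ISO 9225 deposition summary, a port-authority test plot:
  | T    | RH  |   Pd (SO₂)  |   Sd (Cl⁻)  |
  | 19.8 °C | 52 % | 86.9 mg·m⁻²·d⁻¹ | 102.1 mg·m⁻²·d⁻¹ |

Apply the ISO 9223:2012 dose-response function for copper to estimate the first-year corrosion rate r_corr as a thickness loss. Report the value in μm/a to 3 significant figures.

r_corr = 0.779 μm/a

copper: f(T) = -0.080·(T−10) [T>10 °C] = -0.7840
  SO₂ term: 0.0053·86.9^0.26·exp(0.059·52-0.7840) = 0.1661
  Sd branch = 0.01025·Sd^0.27·e^(0.036·RH+0.049·T) = 0.6131 μm/a
  r_corr = 0.1661 + 0.6131 = 0.7792 μm/a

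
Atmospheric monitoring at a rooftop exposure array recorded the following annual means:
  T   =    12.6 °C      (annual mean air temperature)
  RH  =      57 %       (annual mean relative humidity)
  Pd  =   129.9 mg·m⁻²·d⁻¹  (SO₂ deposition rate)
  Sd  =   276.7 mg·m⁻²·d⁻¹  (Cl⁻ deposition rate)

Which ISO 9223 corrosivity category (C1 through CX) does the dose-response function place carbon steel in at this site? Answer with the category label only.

C5

carbon steel: f(T) = -0.054·(T−10) [T>10 °C] = -0.1404
  sulphur-dioxide contribution → 60.42 μm/a
  chloride contribution → 36.18 μm/a
  total first-year rate 96.6 μm/a
Category bounds: 80…200 μm/a bracket r_corr ⇒ C5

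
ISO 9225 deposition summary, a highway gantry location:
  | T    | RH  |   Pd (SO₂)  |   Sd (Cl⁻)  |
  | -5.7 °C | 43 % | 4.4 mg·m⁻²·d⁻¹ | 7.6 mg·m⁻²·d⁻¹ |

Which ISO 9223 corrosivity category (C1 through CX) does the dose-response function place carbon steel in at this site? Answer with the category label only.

C2

carbon steel: T≤10 °C ⇒ hinge +0.150·(-5.7−10) = -2.3550
  Pd branch = 1.77·Pd^0.52·e^(0.02·RH+f) = 0.8576 μm/a
  Sd branch = 0.102·Sd^0.62·e^(0.033·RH+0.04·T) = 1.18 μm/a
  sum: 0.8576 + 1.18 → r_corr = 2.038 μm/a
Category bounds: 1.3…25 μm/a bracket r_corr ⇒ C2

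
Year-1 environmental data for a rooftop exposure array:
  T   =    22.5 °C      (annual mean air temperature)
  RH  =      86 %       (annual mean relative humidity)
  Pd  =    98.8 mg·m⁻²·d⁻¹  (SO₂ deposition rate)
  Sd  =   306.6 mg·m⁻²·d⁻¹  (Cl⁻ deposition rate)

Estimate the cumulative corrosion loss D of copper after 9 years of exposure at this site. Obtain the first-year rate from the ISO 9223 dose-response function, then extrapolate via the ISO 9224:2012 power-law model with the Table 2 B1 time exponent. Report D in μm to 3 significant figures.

copper: T>10 °C ⇒ hinge -0.080·(22.5−10) = -1.0000
  Pd branch = 0.0053·Pd^0.26·e^(0.059·RH+f) = 1.029 μm/a
  Cl⁻ term: 0.01025·306.6^0.27·exp(0.036·86+0.049·22.5) = 3.202
  sum: 1.029 + 3.202 → r_corr = 4.231 μm/a
Power-law: D(9) = r_corr · 9^0.667
  D(9) = 4.231 × 9^0.667 = 4.231 × 4.33 = 18.32 μm

D(9) = 18.3 μm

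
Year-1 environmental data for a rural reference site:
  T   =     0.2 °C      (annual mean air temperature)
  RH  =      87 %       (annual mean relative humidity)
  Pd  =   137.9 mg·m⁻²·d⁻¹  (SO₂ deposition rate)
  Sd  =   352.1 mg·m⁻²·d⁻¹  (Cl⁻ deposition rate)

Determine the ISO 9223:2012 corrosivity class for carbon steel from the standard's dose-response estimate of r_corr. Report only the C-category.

C5

carbon steel: f(T) = +0.150·(T−10) [T≤10 °C] = -1.4700
  SO₂ term: 1.77·137.9^0.52·exp(0.02·87-1.4700) = 30.05
  Sd branch = 0.102·Sd^0.62·e^(0.033·RH+0.04·T) = 68.84 μm/a
  r_corr = 30.05 + 68.84 = 98.89 μm/a
98.9 μm/a falls in (80, 200] for carbon steel → category C5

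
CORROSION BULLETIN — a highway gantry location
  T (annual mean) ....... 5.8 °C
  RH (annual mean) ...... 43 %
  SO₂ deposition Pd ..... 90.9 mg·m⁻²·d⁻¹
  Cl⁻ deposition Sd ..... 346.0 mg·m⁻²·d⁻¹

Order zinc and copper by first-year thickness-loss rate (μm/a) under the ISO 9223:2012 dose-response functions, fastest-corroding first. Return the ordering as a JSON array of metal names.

["zinc", "copper"]

zinc: f(T) = +0.038·(T−10) [T≤10 °C] = -0.1596
  Pd branch = 0.0129·Pd^0.44·e^(0.046·RH+f) = 0.5782 μm/a
  Cl⁻ term: 0.0175·346.0^0.57·exp(0.008·43+0.085·5.8) = 1.132
  r_corr = 0.5782 + 1.132 = 1.71 μm/a
copper: f(T) = +0.126·(T−10) [T≤10 °C] = -0.5292
  SO₂ term: 0.0053·90.9^0.26·exp(0.059·43-0.5292) = 0.1275
  Sd branch = 0.01025·Sd^0.27·e^(0.036·RH+0.049·T) = 0.3104 μm/a
  sum: 0.1275 + 0.3104 → r_corr = 0.4379 μm/a
Ordering by μm/a: zinc (1.71) > copper (0.438)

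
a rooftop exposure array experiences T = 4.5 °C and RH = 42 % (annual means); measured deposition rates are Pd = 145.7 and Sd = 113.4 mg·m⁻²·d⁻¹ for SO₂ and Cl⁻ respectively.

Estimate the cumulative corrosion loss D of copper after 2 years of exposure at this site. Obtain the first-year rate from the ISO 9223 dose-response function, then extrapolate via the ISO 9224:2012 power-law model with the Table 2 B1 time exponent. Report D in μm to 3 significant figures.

D(2) = 0.513 μm

copper: f(T) = +0.126·(T−10) [T≤10 °C] = -0.6930
  sulphur-dioxide contribution → 0.1153 μm/a
  chloride contribution → 0.2079 μm/a
  ⇒ r_corr(copper) = 0.3233 μm/a
Long-term exponent b (ISO 9224 Table 2, B1) = 0.667
  D(2) = 0.3233 × 2^0.667 = 0.3233 × 1.588 = 0.5133 μm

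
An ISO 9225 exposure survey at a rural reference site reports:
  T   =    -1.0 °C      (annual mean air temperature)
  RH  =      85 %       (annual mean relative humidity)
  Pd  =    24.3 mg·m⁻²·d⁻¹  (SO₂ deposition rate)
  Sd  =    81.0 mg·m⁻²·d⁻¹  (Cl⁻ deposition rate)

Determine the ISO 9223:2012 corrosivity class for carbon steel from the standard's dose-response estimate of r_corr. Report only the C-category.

carbon steel: f(T) = +0.150·(T−10) [T≤10 °C] = -1.6500
  sulphur-dioxide contribution → 9.777 μm/a
  chloride contribution → 24.7 μm/a
  ⇒ r_corr(carbon steel) = 34.48 μm/a
34.5 μm/a falls in (25, 50] for carbon steel → category C3

C3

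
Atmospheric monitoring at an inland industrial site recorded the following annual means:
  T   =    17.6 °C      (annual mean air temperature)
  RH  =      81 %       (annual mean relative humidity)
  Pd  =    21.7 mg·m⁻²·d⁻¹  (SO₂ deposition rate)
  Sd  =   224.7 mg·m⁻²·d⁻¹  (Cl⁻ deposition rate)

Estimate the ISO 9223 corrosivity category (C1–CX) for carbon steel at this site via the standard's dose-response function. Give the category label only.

C5

carbon steel: f(T) = -0.054·(T−10) [T>10 °C] = -0.4104
  Pd branch = 1.77·Pd^0.52·e^(0.02·RH+f) = 29.39 μm/a
  Sd branch = 0.102·Sd^0.62·e^(0.033·RH+0.04·T) = 85.74 μm/a
  r_corr = 29.39 + 85.74 = 115.1 μm/a
ISO 9223 Table 2 (carbon steel): 80 < 115 ≤ 200 μm/a ⇒ C5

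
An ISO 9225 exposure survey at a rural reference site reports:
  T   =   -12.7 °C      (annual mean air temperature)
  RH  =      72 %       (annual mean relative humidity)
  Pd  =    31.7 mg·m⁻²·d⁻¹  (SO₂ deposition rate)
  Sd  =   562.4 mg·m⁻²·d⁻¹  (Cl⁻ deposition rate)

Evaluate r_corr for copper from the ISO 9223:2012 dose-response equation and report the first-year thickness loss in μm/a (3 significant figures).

copper: f(T) = +0.126·(T−10) [T≤10 °C] = -2.8602
  Pd branch = 0.0053·Pd^0.26·e^(0.059·RH+f) = 0.05215 μm/a
  Sd branch = 0.01025·Sd^0.27·e^(0.036·RH+0.049·T) = 0.4061 μm/a
  r_corr = 0.05215 + 0.4061 = 0.4583 μm/a

r_corr = 0.458 μm/a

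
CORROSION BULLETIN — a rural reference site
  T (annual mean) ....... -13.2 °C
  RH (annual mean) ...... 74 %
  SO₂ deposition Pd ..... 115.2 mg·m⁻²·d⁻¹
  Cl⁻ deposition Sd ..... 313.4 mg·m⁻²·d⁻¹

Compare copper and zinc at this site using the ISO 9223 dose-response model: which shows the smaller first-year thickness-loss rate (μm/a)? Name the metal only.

copper

copper: T≤10 °C ⇒ hinge +0.126·(-13.2−10) = -2.9232
  SO₂ term: 0.0053·115.2^0.26·exp(0.059·74-2.9232) = 0.07706
  Cl⁻ term: 0.01025·313.4^0.27·exp(0.036·74+0.049·-13.2) = 0.3637
  r_corr = 0.07706 + 0.3637 = 0.4408 μm/a
zinc: f(T) = +0.038·(T−10) [T≤10 °C] = -0.8816
  SO₂ term: 0.0129·115.2^0.44·exp(0.046·74-0.8816) = 1.297
  Sd branch = 0.0175·Sd^0.57·e^(0.008·RH+0.085·T) = 0.2727 μm/a
  r_corr = 1.297 + 0.2727 = 1.57 μm/a
Ordering by μm/a: zinc (1.57) > copper (0.441)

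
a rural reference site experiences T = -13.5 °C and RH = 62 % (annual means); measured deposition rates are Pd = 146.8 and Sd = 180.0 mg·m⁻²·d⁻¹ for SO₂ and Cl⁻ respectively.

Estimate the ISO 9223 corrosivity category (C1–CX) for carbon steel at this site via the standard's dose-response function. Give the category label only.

carbon steel: f(T) = +0.150·(T−10) [T≤10 °C] = -3.5250
  SO₂ term: 1.77·146.8^0.52·exp(0.02·62-3.5250) = 2.412
  Sd branch = 0.102·Sd^0.62·e^(0.033·RH+0.04·T) = 11.51 μm/a
  r_corr = 2.412 + 11.51 = 13.92 μm/a
Category bounds: 1.3…25 μm/a bracket r_corr ⇒ C2

C2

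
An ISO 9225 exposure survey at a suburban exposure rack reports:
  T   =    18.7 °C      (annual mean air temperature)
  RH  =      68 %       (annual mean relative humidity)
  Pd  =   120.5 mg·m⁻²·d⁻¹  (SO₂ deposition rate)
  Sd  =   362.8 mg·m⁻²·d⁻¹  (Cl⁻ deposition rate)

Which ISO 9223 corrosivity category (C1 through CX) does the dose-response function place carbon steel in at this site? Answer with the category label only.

C5

carbon steel: f(T) = -0.054·(T−10) [T>10 °C] = -0.4698
  Pd branch = 1.77·Pd^0.52·e^(0.02·RH+f) = 52.08 μm/a
  Cl⁻ term: 0.102·362.8^0.62·exp(0.033·68+0.04·18.7) = 78.52
  r_corr = 52.08 + 78.52 = 130.6 μm/a
Category bounds: 80…200 μm/a bracket r_corr ⇒ C5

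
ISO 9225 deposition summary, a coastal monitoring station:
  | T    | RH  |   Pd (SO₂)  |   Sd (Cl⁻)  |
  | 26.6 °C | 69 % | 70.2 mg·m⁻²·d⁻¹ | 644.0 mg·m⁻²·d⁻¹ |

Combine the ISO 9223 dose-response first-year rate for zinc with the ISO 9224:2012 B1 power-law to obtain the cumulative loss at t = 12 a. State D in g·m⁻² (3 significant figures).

D(12) = 660 g·m⁻²

zinc: temperature factor f = -0.071·(16.6) = -1.1786
  Pd branch = 0.0129·Pd^0.44·e^(0.046·RH+f) = 0.616 μm/a
  Cl⁻ term: 0.0175·644.0^0.57·exp(0.008·69+0.085·26.6) = 11.64
  r_corr = 0.616 + 11.64 = 12.25 μm/a
ISO 9224: D(t) = r_corr · t^b with b = 0.813 (zinc, B1)
  D(12) = 12.25 × 12^0.813 = 12.25 × 7.54 = 92.37 μm
  Mass loss = 92.37 μm × 7.14 g/cm³ = 659.6 g·m⁻²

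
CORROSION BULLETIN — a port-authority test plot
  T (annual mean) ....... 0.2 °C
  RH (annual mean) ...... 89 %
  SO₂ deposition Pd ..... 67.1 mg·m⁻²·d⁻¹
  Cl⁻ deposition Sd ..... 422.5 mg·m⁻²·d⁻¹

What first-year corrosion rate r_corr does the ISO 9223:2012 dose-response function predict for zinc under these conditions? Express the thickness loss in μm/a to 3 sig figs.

r_corr = 4.53 μm/a

zinc: T≤10 °C ⇒ hinge +0.038·(0.2−10) = -0.3724
  Pd branch = 0.0129·Pd^0.44·e^(0.046·RH+f) = 3.393 μm/a
  Cl⁻ term: 0.0175·422.5^0.57·exp(0.008·89+0.085·0.2) = 1.139
  r_corr = 3.393 + 1.139 = 4.532 μm/a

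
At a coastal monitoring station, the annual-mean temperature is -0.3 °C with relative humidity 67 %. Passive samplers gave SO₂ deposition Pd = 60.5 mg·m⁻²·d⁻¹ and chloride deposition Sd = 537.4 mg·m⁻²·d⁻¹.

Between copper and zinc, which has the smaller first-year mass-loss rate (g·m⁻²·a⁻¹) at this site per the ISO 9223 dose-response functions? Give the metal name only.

copper

copper: T≤10 °C ⇒ hinge +0.126·(-0.3−10) = -1.2978
  Pd branch = 0.0053·Pd^0.26·e^(0.059·RH+f) = 0.2191 μm/a
  Sd branch = 0.01025·Sd^0.27·e^(0.036·RH+0.049·T) = 0.6152 μm/a
  sum: 0.2191 + 0.6152 → r_corr = 0.8343 μm/a
  mass loss = 0.8343 μm/a × 8.96 g/cm³ = 7.476 g·m⁻²·a⁻¹
zinc: f(T) = +0.038·(T−10) [T≤10 °C] = -0.3914
  SO₂ term: 0.0129·60.5^0.44·exp(0.046·67-0.3914) = 1.156
  Cl⁻ term: 0.0175·537.4^0.57·exp(0.008·67+0.085·-0.3) = 1.05
  r_corr = 1.156 + 1.05 = 2.206 μm/a
  mass loss = 2.206 μm/a × 7.14 g/cm³ = 15.75 g·m⁻²·a⁻¹
Ordering by g·m⁻²·a⁻¹: zinc (15.8) > copper (7.48)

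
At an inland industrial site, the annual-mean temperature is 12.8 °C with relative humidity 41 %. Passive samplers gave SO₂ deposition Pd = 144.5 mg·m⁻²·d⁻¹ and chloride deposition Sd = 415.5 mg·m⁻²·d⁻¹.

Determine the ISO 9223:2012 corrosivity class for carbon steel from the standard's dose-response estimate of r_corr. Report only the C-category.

carbon steel: f(T) = -0.054·(T−10) [T>10 °C] = -0.1512
  SO₂ term: 1.77·144.5^0.52·exp(0.02·41-0.1512) = 45.87
  Cl⁻ term: 0.102·415.5^0.62·exp(0.033·41+0.04·12.8) = 27.67
  r_corr = 45.87 + 27.67 = 73.55 μm/a
ISO 9223 Table 2 (carbon steel): 50 < 73.5 ≤ 80 μm/a ⇒ C4

C4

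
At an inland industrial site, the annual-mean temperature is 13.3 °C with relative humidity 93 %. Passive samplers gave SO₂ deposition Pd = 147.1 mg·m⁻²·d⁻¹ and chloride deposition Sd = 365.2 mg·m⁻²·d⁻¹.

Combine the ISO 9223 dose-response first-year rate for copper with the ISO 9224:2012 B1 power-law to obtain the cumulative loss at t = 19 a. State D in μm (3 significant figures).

D(19) = 45.3 μm

copper: f(T) = -0.080·(T−10) [T>10 °C] = -0.2640
  SO₂ term: 0.0053·147.1^0.26·exp(0.059·93-0.2640) = 3.599
  Cl⁻ term: 0.01025·365.2^0.27·exp(0.036·93+0.049·13.3) = 2.752
  sum: 3.599 + 2.752 → r_corr = 6.351 μm/a
Power-law: D(19) = r_corr · 19^0.667
  D(19) = 6.351 × 19^0.667 = 6.351 × 7.127 = 45.27 μm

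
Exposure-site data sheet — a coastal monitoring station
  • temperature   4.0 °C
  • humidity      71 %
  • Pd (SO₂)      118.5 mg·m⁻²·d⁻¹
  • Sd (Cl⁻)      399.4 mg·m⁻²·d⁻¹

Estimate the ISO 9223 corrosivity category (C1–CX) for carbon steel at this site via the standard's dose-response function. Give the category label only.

C5

carbon steel: temperature factor f = +0.150·(-6.0) = -0.9000
  SO₂ term: 1.77·118.5^0.52·exp(0.02·71-0.9000) = 35.66
  Cl⁻ term: 0.102·399.4^0.62·exp(0.033·71+0.04·4.0) = 51.11
  sum: 35.66 + 51.11 → r_corr = 86.77 μm/a
Category bounds: 80…200 μm/a bracket r_corr ⇒ C5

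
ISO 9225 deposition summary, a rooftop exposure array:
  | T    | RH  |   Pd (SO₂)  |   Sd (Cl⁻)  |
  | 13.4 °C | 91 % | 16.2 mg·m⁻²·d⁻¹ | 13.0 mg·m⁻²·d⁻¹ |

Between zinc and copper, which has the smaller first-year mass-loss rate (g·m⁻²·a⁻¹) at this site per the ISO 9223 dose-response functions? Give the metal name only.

zinc: T>10 °C ⇒ hinge -0.071·(13.4−10) = -0.2414
  sulphur-dioxide contribution → 2.269 μm/a
  chloride contribution → 0.4884 μm/a
  ⇒ r_corr(zinc) = 2.758 μm/a
  mass loss = 2.758 μm/a × 7.14 g/cm³ = 19.69 g·m⁻²·a⁻¹
copper: temperature factor f = -0.080·(3.4) = -0.2720
  sulphur-dioxide contribution → 1.788 μm/a
  chloride contribution → 1.046 μm/a
  ⇒ r_corr(copper) = 2.834 μm/a
  mass loss = 2.834 μm/a × 8.96 g/cm³ = 25.39 g·m⁻²·a⁻¹
Ordering by g·m⁻²·a⁻¹: copper (25.4) > zinc (19.7)

zinc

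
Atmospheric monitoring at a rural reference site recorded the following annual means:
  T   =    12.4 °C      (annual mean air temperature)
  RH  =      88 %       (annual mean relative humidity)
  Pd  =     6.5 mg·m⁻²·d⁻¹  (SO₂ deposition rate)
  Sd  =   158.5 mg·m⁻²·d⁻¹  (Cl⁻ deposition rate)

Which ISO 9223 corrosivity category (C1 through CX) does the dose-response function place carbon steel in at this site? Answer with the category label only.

carbon steel: T>10 °C ⇒ hinge -0.054·(12.4−10) = -0.1296
  sulphur-dioxide contribution → 23.92 μm/a
  chloride contribution → 70.67 μm/a
  total first-year rate 94.59 μm/a
94.6 μm/a falls in (80, 200] for carbon steel → category C5

C5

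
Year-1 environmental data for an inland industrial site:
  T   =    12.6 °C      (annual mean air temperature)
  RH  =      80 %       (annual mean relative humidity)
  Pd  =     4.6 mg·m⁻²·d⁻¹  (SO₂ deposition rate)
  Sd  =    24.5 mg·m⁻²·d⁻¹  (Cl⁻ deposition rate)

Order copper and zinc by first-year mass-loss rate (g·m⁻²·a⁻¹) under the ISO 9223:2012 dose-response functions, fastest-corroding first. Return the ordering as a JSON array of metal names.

["copper", "zinc"]

copper: T>10 °C ⇒ hinge -0.080·(12.6−10) = -0.2080
  Pd branch = 0.0053·Pd^0.26·e^(0.059·RH+f) = 0.718 μm/a
  Cl⁻ term: 0.01025·24.5^0.27·exp(0.036·80+0.049·12.6) = 0.803
  r_corr = 0.718 + 0.803 = 1.521 μm/a
  mass loss = 1.521 μm/a × 8.96 g/cm³ = 13.63 g·m⁻²·a⁻¹
zinc: T>10 °C ⇒ hinge -0.071·(12.6−10) = -0.1846
  SO₂ term: 0.0129·4.6^0.44·exp(0.046·80-0.1846) = 0.8322
  Sd branch = 0.0175·Sd^0.57·e^(0.008·RH+0.085·T) = 0.5997 μm/a
  r_corr = 0.8322 + 0.5997 = 1.432 μm/a
  mass loss = 1.432 μm/a × 7.14 g/cm³ = 10.22 g·m⁻²·a⁻¹
Ordering by g·m⁻²·a⁻¹: copper (13.6) > zinc (10.2)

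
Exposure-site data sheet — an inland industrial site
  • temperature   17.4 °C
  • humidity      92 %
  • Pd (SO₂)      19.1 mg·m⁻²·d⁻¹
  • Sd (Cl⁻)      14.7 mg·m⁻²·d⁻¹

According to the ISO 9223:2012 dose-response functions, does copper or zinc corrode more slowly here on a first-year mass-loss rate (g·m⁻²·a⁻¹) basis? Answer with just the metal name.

copper: temperature factor f = -0.080·(7.4) = -0.5920
  sulphur-dioxide contribution → 1.437 μm/a
  chloride contribution → 1.363 μm/a
  total first-year rate 2.801 μm/a
  mass loss = 2.801 μm/a × 8.96 g/cm³ = 25.09 g·m⁻²·a⁻¹
zinc: temperature factor f = -0.071·(7.4) = -0.5254
  sulphur-dioxide contribution → 1.923 μm/a
  chloride contribution → 0.7419 μm/a
  total first-year rate 2.665 μm/a
  mass loss = 2.665 μm/a × 7.14 g/cm³ = 19.03 g·m⁻²·a⁻¹
Ordering by g·m⁻²·a⁻¹: copper (25.1) > zinc (19)

zinc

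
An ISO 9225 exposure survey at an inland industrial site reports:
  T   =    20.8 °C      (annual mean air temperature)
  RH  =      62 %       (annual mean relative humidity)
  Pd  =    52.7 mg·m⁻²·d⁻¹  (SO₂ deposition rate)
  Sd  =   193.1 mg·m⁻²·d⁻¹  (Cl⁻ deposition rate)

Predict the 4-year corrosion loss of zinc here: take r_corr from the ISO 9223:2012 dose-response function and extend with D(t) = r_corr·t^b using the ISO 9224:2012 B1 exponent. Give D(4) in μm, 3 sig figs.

zinc: temperature factor f = -0.071·(10.8) = -0.7668
  sulphur-dioxide contribution → 0.594 μm/a
  chloride contribution → 3.382 μm/a
  ⇒ r_corr(zinc) = 3.976 μm/a
Power-law: D(4) = r_corr · 4^0.813
  D(4) = 3.976 × 4^0.813 = 3.976 × 3.087 = 12.27 μm

D(4) = 12.3 μm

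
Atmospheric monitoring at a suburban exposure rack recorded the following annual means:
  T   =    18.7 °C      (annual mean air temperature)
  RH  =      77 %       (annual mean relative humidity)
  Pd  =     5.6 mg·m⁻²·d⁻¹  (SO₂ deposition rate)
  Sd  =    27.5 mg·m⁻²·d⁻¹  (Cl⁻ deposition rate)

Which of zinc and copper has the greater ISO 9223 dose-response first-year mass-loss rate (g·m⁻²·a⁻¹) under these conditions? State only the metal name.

zinc: temperature factor f = -0.071·(8.7) = -0.6177
  SO₂ term: 0.0129·5.6^0.44·exp(0.046·77-0.6177) = 0.5126
  Cl⁻ term: 0.0175·27.5^0.57·exp(0.008·77+0.085·18.7) = 1.05
  r_corr = 0.5126 + 1.05 = 1.563 μm/a
  mass loss = 1.563 μm/a × 7.14 g/cm³ = 11.16 g·m⁻²·a⁻¹
copper: f(T) = -0.080·(T−10) [T>10 °C] = -0.6960
  SO₂ term: 0.0053·5.6^0.26·exp(0.059·77-0.6960) = 0.3886
  Sd branch = 0.01025·Sd^0.27·e^(0.036·RH+0.049·T) = 1.003 μm/a
  r_corr = 0.3886 + 1.003 = 1.391 μm/a
  mass loss = 1.391 μm/a × 8.96 g/cm³ = 12.47 g·m⁻²·a⁻¹
Ordering by g·m⁻²·a⁻¹: copper (12.5) > zinc (11.2)

copper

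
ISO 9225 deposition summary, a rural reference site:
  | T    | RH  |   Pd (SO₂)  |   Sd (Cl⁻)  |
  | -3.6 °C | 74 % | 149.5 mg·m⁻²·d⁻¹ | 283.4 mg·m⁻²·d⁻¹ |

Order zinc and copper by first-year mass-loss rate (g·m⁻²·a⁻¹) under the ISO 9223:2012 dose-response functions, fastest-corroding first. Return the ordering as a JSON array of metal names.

["zinc", "copper"]

zinc: f(T) = +0.038·(T−10) [T≤10 °C] = -0.5168
  Pd branch = 0.0129·Pd^0.44·e^(0.046·RH+f) = 2.096 μm/a
  Cl⁻ term: 0.0175·283.4^0.57·exp(0.008·74+0.085·-3.6) = 0.5823
  r_corr = 2.096 + 0.5823 = 2.678 μm/a
  mass loss = 2.678 μm/a × 7.14 g/cm³ = 19.12 g·m⁻²·a⁻¹
copper: temperature factor f = +0.126·(-13.6) = -1.7136
  Pd branch = 0.0053·Pd^0.26·e^(0.059·RH+f) = 0.2764 μm/a
  Cl⁻ term: 0.01025·283.4^0.27·exp(0.036·74+0.049·-3.6) = 0.5665
  sum: 0.2764 + 0.5665 → r_corr = 0.843 μm/a
  mass loss = 0.843 μm/a × 8.96 g/cm³ = 7.553 g·m⁻²·a⁻¹
Ordering by g·m⁻²·a⁻¹: zinc (19.1) > copper (7.55)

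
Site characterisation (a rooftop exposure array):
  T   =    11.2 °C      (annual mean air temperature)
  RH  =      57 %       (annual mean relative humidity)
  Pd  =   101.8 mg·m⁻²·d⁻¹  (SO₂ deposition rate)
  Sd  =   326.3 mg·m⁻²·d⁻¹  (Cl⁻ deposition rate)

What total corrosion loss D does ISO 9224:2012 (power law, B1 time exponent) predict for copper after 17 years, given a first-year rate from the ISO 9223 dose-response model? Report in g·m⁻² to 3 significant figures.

copper: T>10 °C ⇒ hinge -0.080·(11.2−10) = -0.0960
  Pd branch = 0.0053·Pd^0.26·e^(0.059·RH+f) = 0.4625 μm/a
  Sd branch = 0.01025·Sd^0.27·e^(0.036·RH+0.049·T) = 0.659 μm/a
  sum: 0.4625 + 0.659 → r_corr = 1.122 μm/a
Power-law: D(17) = r_corr · 17^0.667
  D(17) = 1.122 × 17^0.667 = 1.122 × 6.618 = 7.422 μm
  Mass loss = 7.422 μm × 8.96 g/cm³ = 66.5 g·m⁻²

D(17) = 66.5 g·m⁻²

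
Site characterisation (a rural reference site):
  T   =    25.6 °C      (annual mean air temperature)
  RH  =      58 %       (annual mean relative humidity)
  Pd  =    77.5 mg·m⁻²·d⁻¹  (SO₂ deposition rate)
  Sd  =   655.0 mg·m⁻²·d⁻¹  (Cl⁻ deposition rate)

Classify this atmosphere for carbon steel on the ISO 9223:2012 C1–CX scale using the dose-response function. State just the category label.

carbon steel: temperature factor f = -0.054·(15.6) = -0.8424
  sulphur-dioxide contribution → 23.35 μm/a
  chloride contribution → 107.3 μm/a
  total first-year rate 130.7 μm/a
Category bounds: 80…200 μm/a bracket r_corr ⇒ C5

C5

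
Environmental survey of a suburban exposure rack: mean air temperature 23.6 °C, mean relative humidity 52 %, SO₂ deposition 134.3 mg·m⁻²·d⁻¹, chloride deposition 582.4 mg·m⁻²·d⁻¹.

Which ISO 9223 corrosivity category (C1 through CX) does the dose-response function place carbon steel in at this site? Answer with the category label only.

carbon steel: T>10 °C ⇒ hinge -0.054·(23.6−10) = -0.7344
  sulphur-dioxide contribution → 30.71 μm/a
  chloride contribution → 75.55 μm/a
  ⇒ r_corr(carbon steel) = 106.3 μm/a
Category bounds: 80…200 μm/a bracket r_corr ⇒ C5

C5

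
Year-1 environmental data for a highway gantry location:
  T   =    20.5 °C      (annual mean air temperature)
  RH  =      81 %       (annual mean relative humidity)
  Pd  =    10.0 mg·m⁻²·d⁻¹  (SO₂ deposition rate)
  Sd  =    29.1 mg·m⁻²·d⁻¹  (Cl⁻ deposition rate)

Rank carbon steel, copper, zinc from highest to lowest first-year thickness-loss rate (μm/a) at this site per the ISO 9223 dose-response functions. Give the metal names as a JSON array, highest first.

carbon steel: temperature factor f = -0.054·(10.5) = -0.5670
  Pd branch = 1.77·Pd^0.52·e^(0.02·RH+f) = 16.8 μm/a
  Cl⁻ term: 0.102·29.1^0.62·exp(0.033·81+0.04·20.5) = 27.11
  sum: 16.8 + 27.11 → r_corr = 43.91 μm/a
copper: T>10 °C ⇒ hinge -0.080·(20.5−10) = -0.8400
  Pd branch = 0.0053·Pd^0.26·e^(0.059·RH+f) = 0.4954 μm/a
  Sd branch = 0.01025·Sd^0.27·e^(0.036·RH+0.049·T) = 1.284 μm/a
  sum: 0.4954 + 1.284 → r_corr = 1.78 μm/a
zinc: T>10 °C ⇒ hinge -0.071·(20.5−10) = -0.7455
  Pd branch = 0.0129·Pd^0.44·e^(0.046·RH+f) = 0.6998 μm/a
  Sd branch = 0.0175·Sd^0.57·e^(0.008·RH+0.085·T) = 1.305 μm/a
  sum: 0.6998 + 1.305 → r_corr = 2.005 μm/a
Ordering by μm/a: carbon steel (43.9) > zinc (2) > copper (1.78)

["carbon steel", "zinc", "copper"]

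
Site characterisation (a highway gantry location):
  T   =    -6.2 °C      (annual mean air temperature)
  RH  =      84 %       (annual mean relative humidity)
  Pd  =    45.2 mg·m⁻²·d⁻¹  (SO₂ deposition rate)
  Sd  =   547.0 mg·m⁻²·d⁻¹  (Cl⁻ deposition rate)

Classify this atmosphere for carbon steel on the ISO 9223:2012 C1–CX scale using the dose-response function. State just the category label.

C4

carbon steel: temperature factor f = +0.150·(-16.2) = -2.4300
  sulphur-dioxide contribution → 6.066 μm/a
  chloride contribution → 63.43 μm/a
  ⇒ r_corr(carbon steel) = 69.5 μm/a
Category bounds: 50…80 μm/a bracket r_corr ⇒ C4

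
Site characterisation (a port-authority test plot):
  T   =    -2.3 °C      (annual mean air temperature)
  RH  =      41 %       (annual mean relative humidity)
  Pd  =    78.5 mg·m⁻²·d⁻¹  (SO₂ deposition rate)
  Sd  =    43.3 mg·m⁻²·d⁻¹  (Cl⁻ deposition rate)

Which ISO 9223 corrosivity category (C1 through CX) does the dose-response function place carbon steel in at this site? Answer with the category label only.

carbon steel: f(T) = +0.150·(T−10) [T≤10 °C] = -1.8450
  sulphur-dioxide contribution → 6.14 μm/a
  chloride contribution → 3.723 μm/a
  ⇒ r_corr(carbon steel) = 9.863 μm/a
9.86 μm/a falls in (1.3, 25] for carbon steel → category C2

C2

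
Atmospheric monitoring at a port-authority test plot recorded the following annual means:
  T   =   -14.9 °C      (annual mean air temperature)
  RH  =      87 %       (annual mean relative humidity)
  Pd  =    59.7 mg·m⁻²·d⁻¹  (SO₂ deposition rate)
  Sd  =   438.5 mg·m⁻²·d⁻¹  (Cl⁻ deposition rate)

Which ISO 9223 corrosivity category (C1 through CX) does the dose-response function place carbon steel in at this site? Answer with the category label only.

carbon steel: temperature factor f = +0.150·(-24.9) = -3.7350
  sulphur-dioxide contribution → 2.019 μm/a
  chloride contribution → 43.12 μm/a
  ⇒ r_corr(carbon steel) = 45.13 μm/a
Category bounds: 25…50 μm/a bracket r_corr ⇒ C3

C3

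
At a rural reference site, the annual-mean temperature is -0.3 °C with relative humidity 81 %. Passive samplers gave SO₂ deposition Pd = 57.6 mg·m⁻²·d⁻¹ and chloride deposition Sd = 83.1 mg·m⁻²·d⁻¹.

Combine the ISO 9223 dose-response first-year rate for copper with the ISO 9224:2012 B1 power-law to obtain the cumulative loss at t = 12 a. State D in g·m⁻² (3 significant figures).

D(12) = 52.1 g·m⁻²

copper: temperature factor f = +0.126·(-10.3) = -1.2978
  SO₂ term: 0.0053·57.6^0.26·exp(0.059·81-1.2978) = 0.4941
  Sd branch = 0.01025·Sd^0.27·e^(0.036·RH+0.049·T) = 0.6152 μm/a
  r_corr = 0.4941 + 0.6152 = 1.109 μm/a
Long-term exponent b (ISO 9224 Table 2, B1) = 0.667
  D(12) = 1.109 × 12^0.667 = 1.109 × 5.246 = 5.82 μm
  Mass loss = 5.82 μm × 8.96 g/cm³ = 52.14 g·m⁻²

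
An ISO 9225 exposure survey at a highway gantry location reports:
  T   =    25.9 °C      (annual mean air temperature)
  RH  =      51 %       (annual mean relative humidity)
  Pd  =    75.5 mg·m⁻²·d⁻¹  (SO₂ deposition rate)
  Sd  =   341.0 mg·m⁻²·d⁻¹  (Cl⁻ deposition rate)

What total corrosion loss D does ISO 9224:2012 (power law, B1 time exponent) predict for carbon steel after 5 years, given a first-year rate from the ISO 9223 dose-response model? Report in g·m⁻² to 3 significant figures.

carbon steel: T>10 °C ⇒ hinge -0.054·(25.9−10) = -0.8586
  Pd branch = 1.77·Pd^0.52·e^(0.02·RH+f) = 19.71 μm/a
  Sd branch = 0.102·Sd^0.62·e^(0.033·RH+0.04·T) = 57.51 μm/a
  r_corr = 19.71 + 57.51 = 77.22 μm/a
Power-law: D(5) = r_corr · 5^0.523
  D(5) = 77.22 × 5^0.523 = 77.22 × 2.32 = 179.2 μm
  Mass loss = 179.2 μm × 7.85 g/cm³ = 1407 g·m⁻²

D(5) = 1.41e+03 g·m⁻²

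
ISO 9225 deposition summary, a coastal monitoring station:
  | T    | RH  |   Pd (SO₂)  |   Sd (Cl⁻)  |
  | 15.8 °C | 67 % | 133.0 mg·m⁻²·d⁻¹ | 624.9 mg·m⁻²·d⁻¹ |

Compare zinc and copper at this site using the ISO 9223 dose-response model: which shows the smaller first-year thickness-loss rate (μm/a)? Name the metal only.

zinc: f(T) = -0.071·(T−10) [T>10 °C] = -0.4118
  SO₂ term: 0.0129·133.0^0.44·exp(0.046·67-0.4118) = 1.602
  Cl⁻ term: 0.0175·624.9^0.57·exp(0.008·67+0.085·15.8) = 4.495
  r_corr = 1.602 + 4.495 = 6.097 μm/a
copper: T>10 °C ⇒ hinge -0.080·(15.8−10) = -0.4640
  Pd branch = 0.0053·Pd^0.26·e^(0.059·RH+f) = 0.6191 μm/a
  Cl⁻ term: 0.01025·624.9^0.27·exp(0.036·67+0.049·15.8) = 1.41
  r_corr = 0.6191 + 1.41 = 2.029 μm/a
Ordering by μm/a: zinc (6.1) > copper (2.03)

copper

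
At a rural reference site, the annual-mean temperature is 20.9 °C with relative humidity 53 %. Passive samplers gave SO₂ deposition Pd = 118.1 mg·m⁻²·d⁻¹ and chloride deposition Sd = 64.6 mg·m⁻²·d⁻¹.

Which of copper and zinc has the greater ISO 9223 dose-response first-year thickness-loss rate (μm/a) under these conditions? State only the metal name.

copper: T>10 °C ⇒ hinge -0.080·(20.9−10) = -0.8720
  Pd branch = 0.0053·Pd^0.26·e^(0.059·RH+f) = 0.1747 μm/a
  Cl⁻ term: 0.01025·64.6^0.27·exp(0.036·53+0.049·20.9) = 0.5928
  sum: 0.1747 + 0.5928 → r_corr = 0.7675 μm/a
zinc: T>10 °C ⇒ hinge -0.071·(20.9−10) = -0.7739
  SO₂ term: 0.0129·118.1^0.44·exp(0.046·53-0.7739) = 0.556
  Cl⁻ term: 0.0175·64.6^0.57·exp(0.008·53+0.085·20.9) = 1.7
  sum: 0.556 + 1.7 → r_corr = 2.256 μm/a
Ordering by μm/a: zinc (2.26) > copper (0.768)

zinc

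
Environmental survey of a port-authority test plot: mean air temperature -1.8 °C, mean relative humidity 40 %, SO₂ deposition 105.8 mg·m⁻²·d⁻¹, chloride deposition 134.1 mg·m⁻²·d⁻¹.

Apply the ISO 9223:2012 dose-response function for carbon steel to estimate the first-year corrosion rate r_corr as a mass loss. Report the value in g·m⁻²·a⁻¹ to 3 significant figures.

r_corr = 118 g·m⁻²·a⁻¹

carbon steel: T≤10 °C ⇒ hinge +0.150·(-1.8−10) = -1.7700
  SO₂ term: 1.77·105.8^0.52·exp(0.02·40-1.7700) = 7.576
  Sd branch = 0.102·Sd^0.62·e^(0.033·RH+0.04·T) = 7.406 μm/a
  r_corr = 7.576 + 7.406 = 14.98 μm/a
Convert to mass loss: 14.98 μm/a × 7.85 g/cm³ = 117.6 g·m⁻²·a⁻¹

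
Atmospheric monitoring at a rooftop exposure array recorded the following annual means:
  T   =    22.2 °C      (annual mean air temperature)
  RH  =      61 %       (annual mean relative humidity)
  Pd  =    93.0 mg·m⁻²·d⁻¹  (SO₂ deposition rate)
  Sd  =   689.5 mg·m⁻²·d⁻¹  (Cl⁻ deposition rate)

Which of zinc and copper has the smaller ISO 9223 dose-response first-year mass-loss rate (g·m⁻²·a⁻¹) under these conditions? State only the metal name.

zinc: T>10 °C ⇒ hinge -0.071·(22.2−10) = -0.8662
  Pd branch = 0.0129·Pd^0.44·e^(0.046·RH+f) = 0.6594 μm/a
  Cl⁻ term: 0.0175·689.5^0.57·exp(0.008·61+0.085·22.2) = 7.806
  r_corr = 0.6594 + 7.806 = 8.466 μm/a
  mass loss = 8.466 μm/a × 7.14 g/cm³ = 60.45 g·m⁻²·a⁻¹
copper: temperature factor f = -0.080·(12.2) = -0.9760
  Pd branch = 0.0053·Pd^0.26·e^(0.059·RH+f) = 0.2373 μm/a
  Sd branch = 0.01025·Sd^0.27·e^(0.036·RH+0.049·T) = 1.597 μm/a
  r_corr = 0.2373 + 1.597 = 1.834 μm/a
  mass loss = 1.834 μm/a × 8.96 g/cm³ = 16.43 g·m⁻²·a⁻¹
Ordering by g·m⁻²·a⁻¹: zinc (60.4) > copper (16.4)

copper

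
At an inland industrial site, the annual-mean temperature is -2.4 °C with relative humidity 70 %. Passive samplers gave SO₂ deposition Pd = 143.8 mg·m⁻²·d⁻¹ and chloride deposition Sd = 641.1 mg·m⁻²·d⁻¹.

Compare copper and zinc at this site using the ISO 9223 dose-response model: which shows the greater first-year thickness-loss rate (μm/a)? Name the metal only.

copper: f(T) = +0.126·(T−10) [T≤10 °C] = -1.5624
  sulphur-dioxide contribution → 0.2514 μm/a
  chloride contribution → 0.6485 μm/a
  total first-year rate 0.9 μm/a
zinc: f(T) = +0.038·(T−10) [T≤10 °C] = -0.4712
  sulphur-dioxide contribution → 1.794 μm/a
  chloride contribution → 0.9945 μm/a
  ⇒ r_corr(zinc) = 2.788 μm/a
Ordering by μm/a: zinc (2.79) > copper (0.9)

zinc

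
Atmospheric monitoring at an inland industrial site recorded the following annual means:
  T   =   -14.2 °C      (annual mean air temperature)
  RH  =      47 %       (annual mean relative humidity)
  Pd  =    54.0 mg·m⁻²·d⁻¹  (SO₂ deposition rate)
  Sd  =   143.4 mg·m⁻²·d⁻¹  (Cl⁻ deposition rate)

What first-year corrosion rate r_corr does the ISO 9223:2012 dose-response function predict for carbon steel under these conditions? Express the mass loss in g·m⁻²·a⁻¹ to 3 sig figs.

carbon steel: f(T) = +0.150·(T−10) [T≤10 °C] = -3.6300
  Pd branch = 1.77·Pd^0.52·e^(0.02·RH+f) = 0.9562 μm/a
  Cl⁻ term: 0.102·143.4^0.62·exp(0.033·47+0.04·-14.2) = 5.923
  sum: 0.9562 + 5.923 → r_corr = 6.88 μm/a
Convert to mass loss: 6.88 μm/a × 7.85 g/cm³ = 54.01 g·m⁻²·a⁻¹

r_corr = 54.0 g·m⁻²·a⁻¹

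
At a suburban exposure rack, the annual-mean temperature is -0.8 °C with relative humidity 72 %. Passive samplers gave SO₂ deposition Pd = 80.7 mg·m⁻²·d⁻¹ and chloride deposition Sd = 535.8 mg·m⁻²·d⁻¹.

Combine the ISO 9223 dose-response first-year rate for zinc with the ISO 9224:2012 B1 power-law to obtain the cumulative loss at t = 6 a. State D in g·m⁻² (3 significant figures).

D(6) = 81.7 g·m⁻²

zinc: temperature factor f = +0.038·(-10.8) = -0.4104
  SO₂ term: 0.0129·80.7^0.44·exp(0.046·72-0.4104) = 1.621
  Cl⁻ term: 0.0175·535.8^0.57·exp(0.008·72+0.085·-0.8) = 1.045
  sum: 1.621 + 1.045 → r_corr = 2.666 μm/a
ISO 9224: D(t) = r_corr · t^b with b = 0.813 (zinc, B1)
  D(6) = 2.666 × 6^0.813 = 2.666 × 4.292 = 11.44 μm
  Mass loss = 11.44 μm × 7.14 g/cm³ = 81.7 g·m⁻²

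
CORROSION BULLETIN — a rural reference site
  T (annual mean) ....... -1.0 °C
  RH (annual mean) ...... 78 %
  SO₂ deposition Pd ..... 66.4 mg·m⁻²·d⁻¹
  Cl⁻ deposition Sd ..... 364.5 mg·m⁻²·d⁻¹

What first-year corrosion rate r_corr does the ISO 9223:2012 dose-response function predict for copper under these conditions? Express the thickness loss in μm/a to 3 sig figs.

r_corr = 1.19 μm/a

copper: f(T) = +0.126·(T−10) [T≤10 °C] = -1.3860
  Pd branch = 0.0053·Pd^0.26·e^(0.059·RH+f) = 0.3933 μm/a
  Cl⁻ term: 0.01025·364.5^0.27·exp(0.036·78+0.049·-1.0) = 0.7954
  sum: 0.3933 + 0.7954 → r_corr = 1.189 μm/a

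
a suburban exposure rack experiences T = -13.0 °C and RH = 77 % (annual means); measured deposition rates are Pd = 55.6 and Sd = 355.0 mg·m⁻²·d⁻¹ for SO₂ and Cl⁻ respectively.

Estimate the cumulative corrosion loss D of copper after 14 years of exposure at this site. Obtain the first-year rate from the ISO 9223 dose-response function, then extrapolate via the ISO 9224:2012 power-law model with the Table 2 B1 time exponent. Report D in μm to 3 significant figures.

copper: temperature factor f = +0.126·(-23.0) = -2.8980
  sulphur-dioxide contribution → 0.07806 μm/a
  chloride contribution → 0.4232 μm/a
  total first-year rate 0.5012 μm/a
ISO 9224: D(t) = r_corr · t^b with b = 0.667 (copper, B1)
  D(14) = 0.5012 × 14^0.667 = 0.5012 × 5.814 = 2.914 μm

D(14) = 2.91 μm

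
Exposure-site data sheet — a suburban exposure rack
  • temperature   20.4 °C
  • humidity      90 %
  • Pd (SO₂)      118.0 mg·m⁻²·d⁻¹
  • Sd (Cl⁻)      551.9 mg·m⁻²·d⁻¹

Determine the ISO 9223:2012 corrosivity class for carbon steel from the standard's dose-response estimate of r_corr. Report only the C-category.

carbon steel: f(T) = -0.054·(T−10) [T>10 °C] = -0.5616
  SO₂ term: 1.77·118.0^0.52·exp(0.02·90-0.5616) = 72.98
  Sd branch = 0.102·Sd^0.62·e^(0.033·RH+0.04·T) = 225.3 μm/a
  sum: 72.98 + 225.3 → r_corr = 298.3 μm/a
ISO 9223 Table 2 (carbon steel): 200 < 298 ≤ 700 μm/a ⇒ CX

CX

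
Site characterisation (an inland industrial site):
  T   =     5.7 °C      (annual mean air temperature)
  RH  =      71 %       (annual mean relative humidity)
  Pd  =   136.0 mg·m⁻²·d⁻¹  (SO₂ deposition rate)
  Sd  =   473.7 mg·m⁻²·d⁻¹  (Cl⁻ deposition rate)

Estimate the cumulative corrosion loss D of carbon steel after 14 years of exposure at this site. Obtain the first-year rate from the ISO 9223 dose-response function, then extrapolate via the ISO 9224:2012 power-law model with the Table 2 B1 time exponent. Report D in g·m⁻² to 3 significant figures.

D(14) = 3.44e+03 g·m⁻²

carbon steel: temperature factor f = +0.150·(-4.3) = -0.6450
  sulphur-dioxide contribution → 49.43 μm/a
  chloride contribution → 60.81 μm/a
  total first-year rate 110.2 μm/a
Long-term exponent b (ISO 9224 Table 2, B1) = 0.523
  D(14) = 110.2 × 14^0.523 = 110.2 × 3.976 = 438.3 μm
  Mass loss = 438.3 μm × 7.85 g/cm³ = 3441 g·m⁻²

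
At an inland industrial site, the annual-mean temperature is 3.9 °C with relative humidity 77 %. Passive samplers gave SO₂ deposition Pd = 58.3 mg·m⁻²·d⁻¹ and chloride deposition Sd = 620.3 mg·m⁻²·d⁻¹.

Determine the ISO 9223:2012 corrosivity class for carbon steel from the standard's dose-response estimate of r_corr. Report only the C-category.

C5

carbon steel: f(T) = +0.150·(T−10) [T≤10 °C] = -0.9150
  Pd branch = 1.77·Pd^0.52·e^(0.02·RH+f) = 27.39 μm/a
  Sd branch = 0.102·Sd^0.62·e^(0.033·RH+0.04·T) = 81.53 μm/a
  r_corr = 27.39 + 81.53 = 108.9 μm/a
Category bounds: 80…200 μm/a bracket r_corr ⇒ C5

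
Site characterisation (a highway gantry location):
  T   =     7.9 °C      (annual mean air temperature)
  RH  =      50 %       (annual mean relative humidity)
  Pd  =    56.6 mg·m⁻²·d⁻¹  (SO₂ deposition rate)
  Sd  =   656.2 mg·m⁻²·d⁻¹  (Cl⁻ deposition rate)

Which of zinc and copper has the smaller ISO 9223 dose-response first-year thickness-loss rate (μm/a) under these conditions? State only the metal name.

zinc: f(T) = +0.038·(T−10) [T≤10 °C] = -0.0798
  Pd branch = 0.0129·Pd^0.44·e^(0.046·RH+f) = 0.7015 μm/a
  Cl⁻ term: 0.0175·656.2^0.57·exp(0.008·50+0.085·7.9) = 2.061
  r_corr = 0.7015 + 2.061 = 2.763 μm/a
copper: temperature factor f = +0.126·(-2.1) = -0.2646
  Pd branch = 0.0053·Pd^0.26·e^(0.059·RH+f) = 0.222 μm/a
  Cl⁻ term: 0.01025·656.2^0.27·exp(0.036·50+0.049·7.9) = 0.5262
  r_corr = 0.222 + 0.5262 = 0.7482 μm/a
Ordering by μm/a: zinc (2.76) > copper (0.748)

copper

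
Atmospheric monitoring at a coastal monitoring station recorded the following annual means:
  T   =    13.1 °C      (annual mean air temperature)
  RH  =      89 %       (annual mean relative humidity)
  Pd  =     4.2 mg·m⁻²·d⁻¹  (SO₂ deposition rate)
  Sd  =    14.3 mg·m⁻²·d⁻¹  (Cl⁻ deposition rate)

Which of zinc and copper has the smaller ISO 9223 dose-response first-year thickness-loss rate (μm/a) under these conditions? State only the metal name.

zinc

zinc: f(T) = -0.071·(T−10) [T>10 °C] = -0.2201
  sulphur-dioxide contribution → 1.167 μm/a
  chloride contribution → 0.4947 μm/a
  ⇒ r_corr(zinc) = 1.662 μm/a
copper: temperature factor f = -0.080·(3.1) = -0.2480
  sulphur-dioxide contribution → 1.146 μm/a
  chloride contribution → 0.9838 μm/a
  total first-year rate 2.13 μm/a
Ordering by μm/a: copper (2.13) > zinc (1.66)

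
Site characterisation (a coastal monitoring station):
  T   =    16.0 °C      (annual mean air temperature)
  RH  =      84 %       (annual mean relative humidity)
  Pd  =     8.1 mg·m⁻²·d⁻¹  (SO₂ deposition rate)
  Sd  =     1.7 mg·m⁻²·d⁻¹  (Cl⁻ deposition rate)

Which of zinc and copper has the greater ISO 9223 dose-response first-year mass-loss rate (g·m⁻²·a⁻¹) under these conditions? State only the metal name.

zinc: T>10 °C ⇒ hinge -0.071·(16.0−10) = -0.4260
  SO₂ term: 0.0129·8.1^0.44·exp(0.046·84-0.4260) = 1.008
  Cl⁻ term: 0.0175·1.7^0.57·exp(0.008·84+0.085·16.0) = 0.1807
  sum: 1.008 + 0.1807 → r_corr = 1.189 μm/a
  mass loss = 1.189 μm/a × 7.14 g/cm³ = 8.487 g·m⁻²·a⁻¹
copper: T>10 °C ⇒ hinge -0.080·(16.0−10) = -0.4800
  SO₂ term: 0.0053·8.1^0.26·exp(0.059·84-0.4800) = 0.8024
  Sd branch = 0.01025·Sd^0.27·e^(0.036·RH+0.049·T) = 0.533 μm/a
  sum: 0.8024 + 0.533 → r_corr = 1.335 μm/a
  mass loss = 1.335 μm/a × 8.96 g/cm³ = 11.97 g·m⁻²·a⁻¹
Ordering by g·m⁻²·a⁻¹: copper (12) > zinc (8.49)

copper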